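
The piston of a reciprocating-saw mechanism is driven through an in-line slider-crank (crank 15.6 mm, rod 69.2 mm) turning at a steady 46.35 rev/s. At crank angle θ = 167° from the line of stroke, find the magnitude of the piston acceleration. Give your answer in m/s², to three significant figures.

ω = 2π·46.4 = 291.2 rad/s
x(θ) = r cosθ + √(L² − r² sin²θ); with ω constant, a = ω²·d²x/dθ².
d²x/dθ² = −r cosθ − r²(cos2θ)/√u − r⁴ sin²2θ/(4u^{3/2}),  u = L² − r² sin²θ = 0.00477633 m².
Substituting r = 0.0156 m, L = 0.0692 m, θ = 167°: d²x/dθ² = +0.012027 m.
a = ω²·d²x/dθ² = (291.2)²·(+0.012027) = +1020 m/s²;  |a| = 1020 m/s².

1020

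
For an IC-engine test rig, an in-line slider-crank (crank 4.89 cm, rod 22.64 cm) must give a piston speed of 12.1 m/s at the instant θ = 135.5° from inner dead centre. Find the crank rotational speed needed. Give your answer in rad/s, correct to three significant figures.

418

For an in-line slider-crank, |v_piston| = rω|sinθ|·[1 + r cosθ/√(L² − r² sin²θ)].
With r = 0.0489 m, L = 0.2264 m, θ = 135.5°: the bracketed kinematic factor |dx/dθ| = 0.028933 m.
ω = v/|dx/dθ| = 12.1/0.028933 = 418.21 rad/s.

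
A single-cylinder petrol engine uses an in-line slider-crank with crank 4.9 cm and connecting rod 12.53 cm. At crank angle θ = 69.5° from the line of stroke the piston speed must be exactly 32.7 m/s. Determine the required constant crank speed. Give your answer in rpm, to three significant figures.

For an in-line slider-crank, |v_piston| = rω|sinθ|·[1 + r cosθ/√(L² − r² sin²θ)].
With r = 0.049 m, L = 0.1253 m, θ = 69.5°: the bracketed kinematic factor |dx/dθ| = 0.052652 m.
ω = v/|dx/dθ| = 32.7/0.052652 = 621.06 rad/s.
N = 60ω/(2π) = 5930.7 rpm.

5930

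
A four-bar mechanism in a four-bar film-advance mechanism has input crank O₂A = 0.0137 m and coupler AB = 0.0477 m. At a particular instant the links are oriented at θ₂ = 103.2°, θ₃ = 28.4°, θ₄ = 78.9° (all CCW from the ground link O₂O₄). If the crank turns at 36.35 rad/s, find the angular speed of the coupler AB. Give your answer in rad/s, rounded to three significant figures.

ω₂ = 36.35 rad/s
Differentiating the loop-closure r₂e^{iθ₂}+r₃e^{iθ₃}=r₁+r₄e^{iθ₄} gives r₂ω₂e^{iθ₂}+r₃ω₃e^{iθ₃}=r₄ω₄e^{iθ₄}.
Eliminating the other unknown: ω₃ = r₂ω₂ sin(θ₄−θ₂) / [r₃ sin(θ₃−θ₄)].
Numerator sine = -0.41151; denominator sine = -0.77162.
Result = 0.0137·36.35·(-0.41151) / (0.0477·(-0.77162)) = +5.5678 rad/s; magnitude 5.5678 rad/s.

5.57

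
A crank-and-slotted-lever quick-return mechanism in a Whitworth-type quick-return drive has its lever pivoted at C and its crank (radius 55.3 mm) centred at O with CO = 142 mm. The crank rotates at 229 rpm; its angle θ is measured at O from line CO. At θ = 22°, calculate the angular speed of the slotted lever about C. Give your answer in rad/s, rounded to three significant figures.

6.56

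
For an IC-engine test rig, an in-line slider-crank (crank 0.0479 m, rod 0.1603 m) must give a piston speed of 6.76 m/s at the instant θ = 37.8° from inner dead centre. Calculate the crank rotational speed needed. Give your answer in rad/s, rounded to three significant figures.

186

For an in-line slider-crank, |v_piston| = rω|sinθ|·[1 + r cosθ/√(L² − r² sin²θ)].
With r = 0.0479 m, L = 0.1603 m, θ = 37.8°: the bracketed kinematic factor |dx/dθ| = 0.036409 m.
ω = v/|dx/dθ| = 6.76/0.036409 = 185.67 rad/s.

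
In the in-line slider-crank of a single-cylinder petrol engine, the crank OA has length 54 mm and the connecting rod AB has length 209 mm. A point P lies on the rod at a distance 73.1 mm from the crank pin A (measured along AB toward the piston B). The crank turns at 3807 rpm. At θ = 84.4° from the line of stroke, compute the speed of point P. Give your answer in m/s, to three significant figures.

21.7

ω = 398.7 rad/s.  Crank-pin speed |V_A| = rω = 21.528 m/s, perpendicular to OA.
Rod angle: sinφ = −(r/L) sinθ ⇒ φ = -14.900°; ω_rod = −rω cosθ/√(L²−r²sin²θ) = -10.401 rad/s.
V_P = V_A + ω_rod × AP, with AP = 0.0731 m along the rod.
Components: V_Px = −rω sinθ − a·ω_rod·sinφ = -21.621 m/s;  V_Py = rω cosθ + a·ω_rod·cosφ = +1.366 m/s.
|V_P| = √(V_Px² + V_Py²) = 21.664 m/s.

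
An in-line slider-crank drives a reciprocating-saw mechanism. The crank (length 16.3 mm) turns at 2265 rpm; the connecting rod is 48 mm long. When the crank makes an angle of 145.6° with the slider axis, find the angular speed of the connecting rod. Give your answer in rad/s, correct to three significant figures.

67.7

ω = 237.2 rad/s (converted from 2265 rpm).
The rod makes angle φ with the slider axis where L sinφ = r sinθ; differentiating, L cosφ·φ̇ = r ω cosθ.
L cosφ = √(L² − r² sin²θ) = 0.047108 m.
|ω_rod| = r ω |cosθ| / √(L² − r² sin²θ) = 0.0163·237.2·0.82511/0.047108 = 67.717 rad/s.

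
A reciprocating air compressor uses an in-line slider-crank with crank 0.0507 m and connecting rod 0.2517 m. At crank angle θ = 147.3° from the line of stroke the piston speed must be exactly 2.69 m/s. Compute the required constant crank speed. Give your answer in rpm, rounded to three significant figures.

1130

For an in-line slider-crank, |v_piston| = rω|sinθ|·[1 + r cosθ/√(L² − r² sin²θ)].
With r = 0.0507 m, L = 0.2517 m, θ = 147.3°: the bracketed kinematic factor |dx/dθ| = 0.02272 m.
ω = v/|dx/dθ| = 2.69/0.02272 = 118.4 rad/s.
N = 60ω/(2π) = 1130.6 rpm.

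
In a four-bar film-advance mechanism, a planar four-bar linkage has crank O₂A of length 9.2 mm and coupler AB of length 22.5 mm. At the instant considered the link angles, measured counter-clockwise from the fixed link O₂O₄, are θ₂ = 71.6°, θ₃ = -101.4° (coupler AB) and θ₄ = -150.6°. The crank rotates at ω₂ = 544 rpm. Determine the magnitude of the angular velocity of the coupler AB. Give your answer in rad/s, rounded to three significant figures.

ω₂ = 56.97 rad/s (from 544 rpm).
Differentiating the loop-closure r₂e^{iθ₂}+r₃e^{iθ₃}=r₁+r₄e^{iθ₄} gives r₂ω₂e^{iθ₂}+r₃ω₃e^{iθ₃}=r₄ω₄e^{iθ₄}.
Eliminating the other unknown: ω₃ = r₂ω₂ sin(θ₄−θ₂) / [r₃ sin(θ₃−θ₄)].
Numerator sine = +0.67172; denominator sine = +0.75700.
Result = 0.0092·56.97·(+0.67172) / (0.0225·(+0.75700)) = +20.669 rad/s; magnitude 20.669 rad/s.

20.7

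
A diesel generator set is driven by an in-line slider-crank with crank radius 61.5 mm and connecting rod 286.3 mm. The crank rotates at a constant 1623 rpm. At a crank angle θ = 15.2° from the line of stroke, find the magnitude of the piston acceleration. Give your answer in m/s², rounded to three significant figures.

ω = 2π·1623/60 = 170 rad/s
x(θ) = r cosθ + √(L² − r² sin²θ); with ω constant, a = ω²·d²x/dθ².
d²x/dθ² = −r cosθ − r²(cos2θ)/√u − r⁴ sin²2θ/(4u^{3/2}),  u = L² − r² sin²θ = 0.0817077 m².
Substituting r = 0.0615 m, L = 0.2863 m, θ = 15.2°: d²x/dθ² = -0.0708 m.
a = ω²·d²x/dθ² = (170)²·(-0.0708) = -2045.2 m/s²;  |a| = 2045.2 m/s².

2050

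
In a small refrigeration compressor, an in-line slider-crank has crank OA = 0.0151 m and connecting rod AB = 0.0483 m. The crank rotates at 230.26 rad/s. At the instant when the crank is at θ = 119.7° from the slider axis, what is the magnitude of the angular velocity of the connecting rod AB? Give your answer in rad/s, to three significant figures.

37.1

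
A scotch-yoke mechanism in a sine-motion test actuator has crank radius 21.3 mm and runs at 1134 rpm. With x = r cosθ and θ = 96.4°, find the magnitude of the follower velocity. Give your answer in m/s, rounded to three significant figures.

2.51

ω = 118.8 rad/s (from 1134 rpm).
x = r cosθ ⇒ ẋ = −rω sinθ.
|v| = rω|sinθ| = 0.0213·118.8·|sin 96.4°| = 2.5137 m/s.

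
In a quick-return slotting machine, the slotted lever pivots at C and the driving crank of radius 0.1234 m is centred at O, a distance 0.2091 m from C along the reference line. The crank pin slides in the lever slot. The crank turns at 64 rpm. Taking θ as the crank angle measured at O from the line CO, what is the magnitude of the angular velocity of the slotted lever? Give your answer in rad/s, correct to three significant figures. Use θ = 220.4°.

1.51

ω = 6.702 rad/s (from 64 rpm).
Crank pin A relative to C: A = (d + r cosθ, r sinθ); lever angle φ = atan2(r sinθ, d + r cosθ).
Differentiating tanφ: φ̇ = rω(d cosθ + r)/(d² + r² + 2dr cosθ).
d² + r² + 2dr cosθ = |CA|² = 0.0196505 m²;  d cosθ + r = -0.035838 m.
|ω_lever| = |0.1234·6.702·-0.035838| / 0.0196505 = 1.5083 rad/s.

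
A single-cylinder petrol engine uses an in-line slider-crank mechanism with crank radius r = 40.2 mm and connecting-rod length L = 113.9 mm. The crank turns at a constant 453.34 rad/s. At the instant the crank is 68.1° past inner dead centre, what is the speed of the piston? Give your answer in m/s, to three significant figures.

19.3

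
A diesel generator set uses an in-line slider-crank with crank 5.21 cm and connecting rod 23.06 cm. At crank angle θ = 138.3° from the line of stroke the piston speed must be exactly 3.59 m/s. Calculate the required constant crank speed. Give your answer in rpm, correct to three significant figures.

1190

For an in-line slider-crank, |v_piston| = rω|sinθ|·[1 + r cosθ/√(L² − r² sin²θ)].
With r = 0.0521 m, L = 0.2306 m, θ = 138.3°: the bracketed kinematic factor |dx/dθ| = 0.028745 m.
ω = v/|dx/dθ| = 3.59/0.028745 = 124.89 rad/s.
N = 60ω/(2π) = 1192.6 rpm.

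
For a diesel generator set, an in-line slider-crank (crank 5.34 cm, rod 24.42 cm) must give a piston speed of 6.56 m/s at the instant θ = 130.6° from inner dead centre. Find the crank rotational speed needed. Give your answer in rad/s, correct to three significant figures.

For an in-line slider-crank, |v_piston| = rω|sinθ|·[1 + r cosθ/√(L² − r² sin²θ)].
With r = 0.0534 m, L = 0.2442 m, θ = 130.6°: the bracketed kinematic factor |dx/dθ| = 0.034694 m.
ω = v/|dx/dθ| = 6.56/0.034694 = 189.08 rad/s.

189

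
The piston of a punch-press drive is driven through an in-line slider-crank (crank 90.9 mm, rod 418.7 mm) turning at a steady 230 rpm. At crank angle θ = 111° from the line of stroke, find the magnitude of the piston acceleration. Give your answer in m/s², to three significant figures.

ω = 2π·230/60 = 24.09 rad/s
x(θ) = r cosθ + √(L² − r² sin²θ); with ω constant, a = ω²·d²x/dθ².
d²x/dθ² = −r cosθ − r²(cos2θ)/√u − r⁴ sin²2θ/(4u^{3/2}),  u = L² − r² sin²θ = 0.168108 m².
Substituting r = 0.0909 m, L = 0.4187 m, θ = 111°: d²x/dθ² = +0.047441 m.
a = ω²·d²x/dθ² = (24.09)²·(+0.047441) = +27.521 m/s²;  |a| = 27.521 m/s².

27.5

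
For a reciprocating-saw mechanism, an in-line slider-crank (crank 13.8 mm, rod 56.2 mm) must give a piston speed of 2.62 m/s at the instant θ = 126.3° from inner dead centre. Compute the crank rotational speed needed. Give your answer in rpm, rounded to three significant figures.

2640

For an in-line slider-crank, |v_piston| = rω|sinθ|·[1 + r cosθ/√(L² − r² sin²θ)].
With r = 0.0138 m, L = 0.0562 m, θ = 126.3°: the bracketed kinematic factor |dx/dθ| = 0.0094724 m.
ω = v/|dx/dθ| = 2.62/0.0094724 = 276.59 rad/s.
N = 60ω/(2π) = 2641.3 rpm.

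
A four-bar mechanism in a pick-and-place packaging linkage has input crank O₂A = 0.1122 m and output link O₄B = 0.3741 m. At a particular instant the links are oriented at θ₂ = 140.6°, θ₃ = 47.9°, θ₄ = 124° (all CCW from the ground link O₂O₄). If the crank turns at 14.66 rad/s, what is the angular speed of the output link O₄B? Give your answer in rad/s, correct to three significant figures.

4.52

ω₂ = 14.66 rad/s
Differentiating the loop-closure r₂e^{iθ₂}+r₃e^{iθ₃}=r₁+r₄e^{iθ₄} gives r₂ω₂e^{iθ₂}+r₃ω₃e^{iθ₃}=r₄ω₄e^{iθ₄}.
Eliminating the other unknown: ω₄ = r₂ω₂ sin(θ₂−θ₃) / [r₄ sin(θ₄−θ₃)].
Numerator sine = +0.99889; denominator sine = +0.97072.
Result = 0.1122·14.66·(+0.99889) / (0.3741·(+0.97072)) = +4.5244 rad/s; magnitude 4.5244 rad/s.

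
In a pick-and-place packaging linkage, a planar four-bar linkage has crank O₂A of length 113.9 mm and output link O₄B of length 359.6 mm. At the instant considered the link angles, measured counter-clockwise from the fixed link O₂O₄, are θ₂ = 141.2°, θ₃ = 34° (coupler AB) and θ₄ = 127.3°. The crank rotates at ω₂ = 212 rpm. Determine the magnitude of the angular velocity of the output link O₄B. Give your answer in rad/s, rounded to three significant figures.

6.73

ω₂ = 22.2 rad/s (from 212 rpm).
Differentiating the loop-closure r₂e^{iθ₂}+r₃e^{iθ₃}=r₁+r₄e^{iθ₄} gives r₂ω₂e^{iθ₂}+r₃ω₃e^{iθ₃}=r₄ω₄e^{iθ₄}.
Eliminating the other unknown: ω₄ = r₂ω₂ sin(θ₂−θ₃) / [r₄ sin(θ₄−θ₃)].
Numerator sine = +0.95528; denominator sine = +0.99834.
Result = 0.1139·22.2·(+0.95528) / (0.3596·(+0.99834)) = +6.7285 rad/s; magnitude 6.7285 rad/s.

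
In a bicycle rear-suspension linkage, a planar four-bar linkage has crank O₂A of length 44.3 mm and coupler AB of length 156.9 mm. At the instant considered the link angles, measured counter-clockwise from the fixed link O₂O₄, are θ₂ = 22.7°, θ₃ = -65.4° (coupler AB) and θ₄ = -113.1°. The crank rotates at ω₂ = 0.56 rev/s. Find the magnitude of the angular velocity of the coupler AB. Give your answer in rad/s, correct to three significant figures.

0.936

ω₂ = 3.519 rad/s (from 0.56 rev/s).
Differentiating the loop-closure r₂e^{iθ₂}+r₃e^{iθ₃}=r₁+r₄e^{iθ₄} gives r₂ω₂e^{iθ₂}+r₃ω₃e^{iθ₃}=r₄ω₄e^{iθ₄}.
Eliminating the other unknown: ω₃ = r₂ω₂ sin(θ₄−θ₂) / [r₃ sin(θ₃−θ₄)].
Numerator sine = -0.69717; denominator sine = +0.73963.
Result = 0.0443·3.519·(-0.69717) / (0.1569·(+0.73963)) = -0.93642 rad/s; magnitude 0.93642 rad/s.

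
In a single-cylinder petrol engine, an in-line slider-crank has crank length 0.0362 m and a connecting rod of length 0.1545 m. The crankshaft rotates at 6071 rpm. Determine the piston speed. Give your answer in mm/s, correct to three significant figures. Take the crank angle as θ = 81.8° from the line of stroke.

23600

ω = 2π·6071/60 = 635.8 rad/s
For an in-line slider-crank, x = r cosθ + √(L² − r² sin²θ), so v = −rω sinθ·[1 + r cosθ/√(L² − r² sin²θ)].
With r = 0.0362 m, L = 0.1545 m, θ = 81.8°: √(L² − r² sin²θ) = 0.15029 m.
v = −0.0362·635.8·0.98978·[1 + 0.0362·0.14263/0.15029] = -23.562 m/s.
|v| = 23.562 m/s = 23562 mm/s.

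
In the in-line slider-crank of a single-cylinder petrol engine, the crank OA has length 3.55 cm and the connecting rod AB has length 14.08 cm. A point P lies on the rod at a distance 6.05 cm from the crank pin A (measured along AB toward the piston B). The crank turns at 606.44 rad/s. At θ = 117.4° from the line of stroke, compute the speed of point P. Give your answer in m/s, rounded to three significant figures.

19.0

ω = 606.4 rad/s.  Crank-pin speed |V_A| = rω = 21.529 m/s, perpendicular to OA.
Rod angle: sinφ = −(r/L) sinθ ⇒ φ = -12.935°; ω_rod = −rω cosθ/√(L²−r²sin²θ) = +72.198 rad/s.
V_P = V_A + ω_rod × AP, with AP = 0.0605 m along the rod.
Components: V_Px = −rω sinθ − a·ω_rod·sinφ = -18.136 m/s;  V_Py = rω cosθ + a·ω_rod·cosφ = -5.6504 m/s.
|V_P| = √(V_Px² + V_Py²) = 18.996 m/s.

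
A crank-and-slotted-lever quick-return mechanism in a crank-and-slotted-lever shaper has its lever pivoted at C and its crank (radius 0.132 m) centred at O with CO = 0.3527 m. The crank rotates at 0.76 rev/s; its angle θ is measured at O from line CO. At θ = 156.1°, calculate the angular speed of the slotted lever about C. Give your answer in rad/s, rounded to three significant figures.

2.12

ω = 4.775 rad/s (from 0.76 rev/s).
Crank pin A relative to C: A = (d + r cosθ, r sinθ); lever angle φ = atan2(r sinθ, d + r cosθ).
Differentiating tanφ: φ̇ = rω(d cosθ + r)/(d² + r² + 2dr cosθ).
d² + r² + 2dr cosθ = |CA|² = 0.0566925 m²;  d cosθ + r = -0.19046 m.
|ω_lever| = |0.132·4.775·-0.19046| / 0.0566925 = 2.1176 rad/s.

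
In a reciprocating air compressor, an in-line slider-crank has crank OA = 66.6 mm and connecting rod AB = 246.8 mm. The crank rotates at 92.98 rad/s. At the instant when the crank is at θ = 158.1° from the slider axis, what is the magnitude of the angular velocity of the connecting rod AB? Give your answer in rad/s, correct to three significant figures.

23.4

ω = 92.98 rad/s
The rod makes angle φ with the slider axis where L sinφ = r sinθ; differentiating, L cosφ·φ̇ = r ω cosθ.
L cosφ = √(L² − r² sin²θ) = 0.24555 m.
|ω_rod| = r ω |cosθ| / √(L² − r² sin²θ) = 0.0666·92.98·0.92784/0.24555 = 23.399 rad/s.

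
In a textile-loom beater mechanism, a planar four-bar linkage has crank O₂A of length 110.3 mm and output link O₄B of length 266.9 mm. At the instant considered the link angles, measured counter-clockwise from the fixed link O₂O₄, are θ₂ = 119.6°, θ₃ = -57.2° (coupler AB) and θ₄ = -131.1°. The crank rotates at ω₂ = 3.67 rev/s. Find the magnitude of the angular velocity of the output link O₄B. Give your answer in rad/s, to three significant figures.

0.554

ω₂ = 23.06 rad/s (from 3.67 rev/s).
Differentiating the loop-closure r₂e^{iθ₂}+r₃e^{iθ₃}=r₁+r₄e^{iθ₄} gives r₂ω₂e^{iθ₂}+r₃ω₃e^{iθ₃}=r₄ω₄e^{iθ₄}.
Eliminating the other unknown: ω₄ = r₂ω₂ sin(θ₂−θ₃) / [r₄ sin(θ₄−θ₃)].
Numerator sine = +0.05582; denominator sine = -0.96078.
Result = 0.1103·23.06·(+0.05582) / (0.2669·(-0.96078)) = -0.55367 rad/s; magnitude 0.55367 rad/s.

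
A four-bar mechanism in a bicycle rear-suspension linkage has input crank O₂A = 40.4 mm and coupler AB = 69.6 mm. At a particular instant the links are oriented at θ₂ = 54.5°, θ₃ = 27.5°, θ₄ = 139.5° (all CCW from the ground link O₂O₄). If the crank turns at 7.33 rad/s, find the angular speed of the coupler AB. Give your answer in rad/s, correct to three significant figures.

4.57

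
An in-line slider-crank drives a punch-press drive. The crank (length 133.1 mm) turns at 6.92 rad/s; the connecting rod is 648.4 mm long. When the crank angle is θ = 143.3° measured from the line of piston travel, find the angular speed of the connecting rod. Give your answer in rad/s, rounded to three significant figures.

ω = 6.92 rad/s
The rod makes angle φ with the slider axis where L sinφ = r sinθ; differentiating, L cosφ·φ̇ = r ω cosθ.
L cosφ = √(L² − r² sin²θ) = 0.6435 m.
|ω_rod| = r ω |cosθ| / √(L² − r² sin²θ) = 0.1331·6.92·0.80178/0.6435 = 1.1476 rad/s.

1.15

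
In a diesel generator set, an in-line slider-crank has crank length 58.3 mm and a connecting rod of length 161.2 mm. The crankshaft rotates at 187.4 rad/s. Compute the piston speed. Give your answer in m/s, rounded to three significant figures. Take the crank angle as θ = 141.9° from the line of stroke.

4.77

ω = 187.4 rad/s
For an in-line slider-crank, x = r cosθ + √(L² − r² sin²θ), so v = −rω sinθ·[1 + r cosθ/√(L² − r² sin²θ)].
With r = 0.0583 m, L = 0.1612 m, θ = 141.9°: √(L² − r² sin²θ) = 0.15713 m.
v = −0.0583·187.4·0.61704·[1 + 0.0583·-0.78694/0.15713] = -4.7731 m/s.
|v| = 4.7731 m/s.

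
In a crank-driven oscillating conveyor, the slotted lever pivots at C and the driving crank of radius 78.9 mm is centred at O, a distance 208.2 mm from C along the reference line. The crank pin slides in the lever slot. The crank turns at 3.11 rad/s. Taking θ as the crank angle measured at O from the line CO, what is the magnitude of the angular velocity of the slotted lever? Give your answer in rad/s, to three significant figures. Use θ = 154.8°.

ω = 3.11 rad/s
Crank pin A relative to C: A = (d + r cosθ, r sinθ); lever angle φ = atan2(r sinθ, d + r cosθ).
Differentiating tanφ: φ̇ = rω(d cosθ + r)/(d² + r² + 2dr cosθ).
d² + r² + 2dr cosθ = |CA|² = 0.0198453 m²;  d cosθ + r = -0.10948 m.
|ω_lever| = |0.0789·3.11·-0.10948| / 0.0198453 = 1.3537 rad/s.

1.35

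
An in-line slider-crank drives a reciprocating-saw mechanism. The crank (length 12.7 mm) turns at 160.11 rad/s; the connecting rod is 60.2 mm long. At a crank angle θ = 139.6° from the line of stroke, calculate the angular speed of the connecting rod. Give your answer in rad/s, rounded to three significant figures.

ω = 160.1 rad/s
The rod makes angle φ with the slider axis where L sinφ = r sinθ; differentiating, L cosφ·φ̇ = r ω cosθ.
L cosφ = √(L² − r² sin²θ) = 0.059635 m.
|ω_rod| = r ω |cosθ| / √(L² − r² sin²θ) = 0.0127·160.1·0.76154/0.059635 = 25.967 rad/s.

26.0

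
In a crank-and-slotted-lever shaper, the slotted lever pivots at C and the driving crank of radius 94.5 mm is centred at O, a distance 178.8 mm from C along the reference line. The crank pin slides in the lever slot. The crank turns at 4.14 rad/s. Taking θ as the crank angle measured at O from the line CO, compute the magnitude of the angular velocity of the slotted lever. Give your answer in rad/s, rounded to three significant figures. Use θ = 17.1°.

1.42

ω = 4.14 rad/s
Crank pin A relative to C: A = (d + r cosθ, r sinθ); lever angle φ = atan2(r sinθ, d + r cosθ).
Differentiating tanφ: φ̇ = rω(d cosθ + r)/(d² + r² + 2dr cosθ).
d² + r² + 2dr cosθ = |CA|² = 0.073199 m²;  d cosθ + r = +0.2654 m.
|ω_lever| = |0.0945·4.14·+0.2654| / 0.073199 = 1.4185 rad/s.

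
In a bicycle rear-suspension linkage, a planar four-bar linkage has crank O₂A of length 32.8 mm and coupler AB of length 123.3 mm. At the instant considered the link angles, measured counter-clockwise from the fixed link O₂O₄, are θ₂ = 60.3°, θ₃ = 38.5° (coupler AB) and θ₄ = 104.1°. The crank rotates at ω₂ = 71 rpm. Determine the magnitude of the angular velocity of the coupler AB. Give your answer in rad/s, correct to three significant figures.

ω₂ = 7.435 rad/s (from 71 rpm).
Differentiating the loop-closure r₂e^{iθ₂}+r₃e^{iθ₃}=r₁+r₄e^{iθ₄} gives r₂ω₂e^{iθ₂}+r₃ω₃e^{iθ₃}=r₄ω₄e^{iθ₄}.
Eliminating the other unknown: ω₃ = r₂ω₂ sin(θ₄−θ₂) / [r₃ sin(θ₃−θ₄)].
Numerator sine = +0.69214; denominator sine = -0.91068.
Result = 0.0328·7.435·(+0.69214) / (0.1233·(-0.91068)) = -1.5032 rad/s; magnitude 1.5032 rad/s.

1.50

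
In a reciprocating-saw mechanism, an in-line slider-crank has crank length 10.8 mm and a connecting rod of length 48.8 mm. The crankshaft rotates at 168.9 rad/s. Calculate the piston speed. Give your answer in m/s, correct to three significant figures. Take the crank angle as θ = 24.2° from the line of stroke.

0.899

ω = 168.9 rad/s
For an in-line slider-crank, x = r cosθ + √(L² − r² sin²θ), so v = −rω sinθ·[1 + r cosθ/√(L² − r² sin²θ)].
With r = 0.0108 m, L = 0.0488 m, θ = 24.2°: √(L² − r² sin²θ) = 0.048599 m.
v = −0.0108·168.9·0.40992·[1 + 0.0108·0.91212/0.048599] = -0.89932 m/s.
|v| = 0.89932 m/s.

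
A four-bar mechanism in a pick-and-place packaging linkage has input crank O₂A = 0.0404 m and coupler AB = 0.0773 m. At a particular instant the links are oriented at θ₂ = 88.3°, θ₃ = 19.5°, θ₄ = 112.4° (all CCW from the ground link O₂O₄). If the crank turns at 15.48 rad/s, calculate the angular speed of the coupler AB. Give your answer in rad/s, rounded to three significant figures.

3.31

ω₂ = 15.48 rad/s
Differentiating the loop-closure r₂e^{iθ₂}+r₃e^{iθ₃}=r₁+r₄e^{iθ₄} gives r₂ω₂e^{iθ₂}+r₃ω₃e^{iθ₃}=r₄ω₄e^{iθ₄}.
Eliminating the other unknown: ω₃ = r₂ω₂ sin(θ₄−θ₂) / [r₃ sin(θ₃−θ₄)].
Numerator sine = +0.40833; denominator sine = -0.99872.
Result = 0.0404·15.48·(+0.40833) / (0.0773·(-0.99872)) = -3.3078 rad/s; magnitude 3.3078 rad/s.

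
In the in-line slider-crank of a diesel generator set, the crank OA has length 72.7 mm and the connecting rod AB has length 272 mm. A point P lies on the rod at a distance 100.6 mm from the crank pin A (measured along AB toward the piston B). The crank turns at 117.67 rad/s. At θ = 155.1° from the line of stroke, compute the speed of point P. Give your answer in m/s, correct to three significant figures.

ω = 117.7 rad/s.  Crank-pin speed |V_A| = rω = 8.5546 m/s, perpendicular to OA.
Rod angle: sinφ = −(r/L) sinθ ⇒ φ = -6.461°; ω_rod = −rω cosθ/√(L²−r²sin²θ) = +28.71 rad/s.
V_P = V_A + ω_rod × AP, with AP = 0.1006 m along the rod.
Components: V_Px = −rω sinθ − a·ω_rod·sinφ = -3.2768 m/s;  V_Py = rω cosθ + a·ω_rod·cosφ = -4.8896 m/s.
|V_P| = √(V_Px² + V_Py²) = 5.886 m/s.

5.89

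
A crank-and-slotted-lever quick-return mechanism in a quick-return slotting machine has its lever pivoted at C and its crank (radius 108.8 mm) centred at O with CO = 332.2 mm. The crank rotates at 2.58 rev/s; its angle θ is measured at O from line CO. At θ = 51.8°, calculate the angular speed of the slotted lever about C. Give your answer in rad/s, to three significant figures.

3.32

ω = 16.21 rad/s (from 2.58 rev/s).
Crank pin A relative to C: A = (d + r cosθ, r sinθ); lever angle φ = atan2(r sinθ, d + r cosθ).
Differentiating tanφ: φ̇ = rω(d cosθ + r)/(d² + r² + 2dr cosθ).
d² + r² + 2dr cosθ = |CA|² = 0.166897 m²;  d cosθ + r = +0.31424 m.
|ω_lever| = |0.1088·16.21·+0.31424| / 0.166897 = 3.3207 rad/s.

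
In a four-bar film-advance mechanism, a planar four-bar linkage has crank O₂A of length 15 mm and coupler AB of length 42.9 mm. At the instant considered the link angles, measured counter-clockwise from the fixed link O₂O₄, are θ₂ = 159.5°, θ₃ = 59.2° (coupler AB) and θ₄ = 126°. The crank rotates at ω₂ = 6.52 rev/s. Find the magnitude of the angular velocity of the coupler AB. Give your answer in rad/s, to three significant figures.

8.60

ω₂ = 40.97 rad/s (from 6.52 rev/s).
Differentiating the loop-closure r₂e^{iθ₂}+r₃e^{iθ₃}=r₁+r₄e^{iθ₄} gives r₂ω₂e^{iθ₂}+r₃ω₃e^{iθ₃}=r₄ω₄e^{iθ₄}.
Eliminating the other unknown: ω₃ = r₂ω₂ sin(θ₄−θ₂) / [r₃ sin(θ₃−θ₄)].
Numerator sine = -0.55194; denominator sine = -0.91914.
Result = 0.015·40.97·(-0.55194) / (0.0429·(-0.91914)) = +8.6014 rad/s; magnitude 8.6014 rad/s.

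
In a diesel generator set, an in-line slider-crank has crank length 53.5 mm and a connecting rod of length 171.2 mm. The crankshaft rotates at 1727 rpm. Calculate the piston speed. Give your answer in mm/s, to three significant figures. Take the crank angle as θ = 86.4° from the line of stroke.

ω = 2π·1727/60 = 180.9 rad/s
For an in-line slider-crank, x = r cosθ + √(L² − r² sin²θ), so v = −rω sinθ·[1 + r cosθ/√(L² − r² sin²θ)].
With r = 0.0535 m, L = 0.1712 m, θ = 86.4°: √(L² − r² sin²θ) = 0.16266 m.
v = −0.0535·180.9·0.99803·[1 + 0.0535·0.06279/0.16266] = -9.8559 m/s.
|v| = 9.8559 m/s = 9855.9 mm/s.

9860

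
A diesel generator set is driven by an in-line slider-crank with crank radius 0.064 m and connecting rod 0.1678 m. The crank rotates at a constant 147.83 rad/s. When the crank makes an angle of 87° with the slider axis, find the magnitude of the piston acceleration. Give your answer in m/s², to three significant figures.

500

ω = 147.8 rad/s
x(θ) = r cosθ + √(L² − r² sin²θ); with ω constant, a = ω²·d²x/dθ².
d²x/dθ² = −r cosθ − r²(cos2θ)/√u − r⁴ sin²2θ/(4u^{3/2}),  u = L² − r² sin²θ = 0.0240721 m².
Substituting r = 0.064 m, L = 0.1678 m, θ = 87°: d²x/dθ² = +0.022894 m.
a = ω²·d²x/dθ² = (147.8)²·(+0.022894) = +500.31 m/s²;  |a| = 500.31 m/s².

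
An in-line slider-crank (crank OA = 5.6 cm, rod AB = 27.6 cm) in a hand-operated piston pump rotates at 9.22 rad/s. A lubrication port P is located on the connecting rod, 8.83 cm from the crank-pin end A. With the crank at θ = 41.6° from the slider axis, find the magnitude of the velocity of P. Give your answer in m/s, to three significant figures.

0.445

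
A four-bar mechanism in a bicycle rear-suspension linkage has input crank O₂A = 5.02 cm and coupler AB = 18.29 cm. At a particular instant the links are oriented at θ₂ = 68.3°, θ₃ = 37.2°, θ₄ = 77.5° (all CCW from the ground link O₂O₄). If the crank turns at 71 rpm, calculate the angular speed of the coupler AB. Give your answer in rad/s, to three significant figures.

ω₂ = 7.435 rad/s (from 71 rpm).
Differentiating the loop-closure r₂e^{iθ₂}+r₃e^{iθ₃}=r₁+r₄e^{iθ₄} gives r₂ω₂e^{iθ₂}+r₃ω₃e^{iθ₃}=r₄ω₄e^{iθ₄}.
Eliminating the other unknown: ω₃ = r₂ω₂ sin(θ₄−θ₂) / [r₃ sin(θ₃−θ₄)].
Numerator sine = +0.15988; denominator sine = -0.64679.
Result = 0.0502·7.435·(+0.15988) / (0.1829·(-0.64679)) = -0.50444 rad/s; magnitude 0.50444 rad/s.

0.504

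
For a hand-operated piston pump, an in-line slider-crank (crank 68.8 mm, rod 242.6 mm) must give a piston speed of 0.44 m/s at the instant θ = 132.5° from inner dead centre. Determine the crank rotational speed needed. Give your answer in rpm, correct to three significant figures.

For an in-line slider-crank, |v_piston| = rω|sinθ|·[1 + r cosθ/√(L² − r² sin²θ)].
With r = 0.0688 m, L = 0.2426 m, θ = 132.5°: the bracketed kinematic factor |dx/dθ| = 0.040786 m.
ω = v/|dx/dθ| = 0.44/0.040786 = 10.788 rad/s.
N = 60ω/(2π) = 103.02 rpm.

103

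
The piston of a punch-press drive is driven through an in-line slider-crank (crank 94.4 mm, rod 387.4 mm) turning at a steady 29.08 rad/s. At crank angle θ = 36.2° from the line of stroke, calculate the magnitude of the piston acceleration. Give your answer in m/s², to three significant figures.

70.6

ω = 29.08 rad/s
x(θ) = r cosθ + √(L² − r² sin²θ); with ω constant, a = ω²·d²x/dθ².
d²x/dθ² = −r cosθ − r²(cos2θ)/√u − r⁴ sin²2θ/(4u^{3/2}),  u = L² − r² sin²θ = 0.14697 m².
Substituting r = 0.0944 m, L = 0.3874 m, θ = 36.2°: d²x/dθ² = -0.083526 m.
a = ω²·d²x/dθ² = (29.08)²·(-0.083526) = -70.633 m/s²;  |a| = 70.633 m/s².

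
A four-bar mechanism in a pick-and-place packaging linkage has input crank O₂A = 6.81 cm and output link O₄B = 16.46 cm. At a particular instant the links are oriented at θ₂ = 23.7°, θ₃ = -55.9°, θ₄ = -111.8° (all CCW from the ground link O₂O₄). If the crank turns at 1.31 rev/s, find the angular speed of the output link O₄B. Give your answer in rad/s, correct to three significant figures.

ω₂ = 8.231 rad/s (from 1.31 rev/s).
Differentiating the loop-closure r₂e^{iθ₂}+r₃e^{iθ₃}=r₁+r₄e^{iθ₄} gives r₂ω₂e^{iθ₂}+r₃ω₃e^{iθ₃}=r₄ω₄e^{iθ₄}.
Eliminating the other unknown: ω₄ = r₂ω₂ sin(θ₂−θ₃) / [r₄ sin(θ₄−θ₃)].
Numerator sine = +0.98357; denominator sine = -0.82806.
Result = 0.0681·8.231·(+0.98357) / (0.1646·(-0.82806)) = -4.0449 rad/s; magnitude 4.0449 rad/s.

4.04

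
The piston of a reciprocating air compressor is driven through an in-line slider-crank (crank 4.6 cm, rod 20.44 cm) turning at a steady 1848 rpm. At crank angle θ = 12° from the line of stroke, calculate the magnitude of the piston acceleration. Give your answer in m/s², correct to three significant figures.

ω = 2π·1848/60 = 193.5 rad/s
x(θ) = r cosθ + √(L² − r² sin²θ); with ω constant, a = ω²·d²x/dθ².
d²x/dθ² = −r cosθ − r²(cos2θ)/√u − r⁴ sin²2θ/(4u^{3/2}),  u = L² − r² sin²θ = 0.0416879 m².
Substituting r = 0.046 m, L = 0.2044 m, θ = 12°: d²x/dθ² = -0.054484 m.
a = ω²·d²x/dθ² = (193.5)²·(-0.054484) = -2040.5 m/s²;  |a| = 2040.5 m/s².

2040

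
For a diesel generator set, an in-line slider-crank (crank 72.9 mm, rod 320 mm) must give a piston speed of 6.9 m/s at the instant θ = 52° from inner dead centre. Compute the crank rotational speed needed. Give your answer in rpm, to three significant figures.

1000

For an in-line slider-crank, |v_piston| = rω|sinθ|·[1 + r cosθ/√(L² − r² sin²θ)].
With r = 0.0729 m, L = 0.32 m, θ = 52°: the bracketed kinematic factor |dx/dθ| = 0.065636 m.
ω = v/|dx/dθ| = 6.9/0.065636 = 105.13 rad/s.
N = 60ω/(2π) = 1003.9 rpm.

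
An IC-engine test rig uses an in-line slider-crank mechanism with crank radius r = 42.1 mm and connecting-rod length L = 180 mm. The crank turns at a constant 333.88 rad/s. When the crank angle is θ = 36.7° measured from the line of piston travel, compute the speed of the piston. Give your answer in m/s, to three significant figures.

ω = 333.9 rad/s
For an in-line slider-crank, x = r cosθ + √(L² − r² sin²θ), so v = −rω sinθ·[1 + r cosθ/√(L² − r² sin²θ)].
With r = 0.0421 m, L = 0.18 m, θ = 36.7°: √(L² − r² sin²θ) = 0.17823 m.
v = −0.0421·333.9·0.59763·[1 + 0.0421·0.80178/0.17823] = -9.9913 m/s.
|v| = 9.9913 m/s.

9.99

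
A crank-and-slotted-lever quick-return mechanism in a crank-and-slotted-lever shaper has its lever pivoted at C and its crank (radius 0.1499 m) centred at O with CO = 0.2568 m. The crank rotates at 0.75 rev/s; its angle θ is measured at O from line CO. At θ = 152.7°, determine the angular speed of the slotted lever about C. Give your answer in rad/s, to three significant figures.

2.77

ω = 4.712 rad/s (from 0.75 rev/s).
Crank pin A relative to C: A = (d + r cosθ, r sinθ); lever angle φ = atan2(r sinθ, d + r cosθ).
Differentiating tanφ: φ̇ = rω(d cosθ + r)/(d² + r² + 2dr cosθ).
d² + r² + 2dr cosθ = |CA|² = 0.0200028 m²;  d cosθ + r = -0.078297 m.
|ω_lever| = |0.1499·4.712·-0.078297| / 0.0200028 = 2.765 rad/s.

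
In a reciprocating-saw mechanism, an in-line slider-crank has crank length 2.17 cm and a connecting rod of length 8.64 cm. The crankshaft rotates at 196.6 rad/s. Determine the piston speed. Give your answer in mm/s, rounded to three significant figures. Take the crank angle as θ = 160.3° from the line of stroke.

ω = 196.6 rad/s
For an in-line slider-crank, x = r cosθ + √(L² − r² sin²θ), so v = −rω sinθ·[1 + r cosθ/√(L² − r² sin²θ)].
With r = 0.0217 m, L = 0.0864 m, θ = 160.3°: √(L² − r² sin²θ) = 0.08609 m.
v = −0.0217·196.6·0.33710·[1 + 0.0217·-0.94147/0.08609] = -1.0968 m/s.
|v| = 1.0968 m/s = 1096.8 mm/s.

1100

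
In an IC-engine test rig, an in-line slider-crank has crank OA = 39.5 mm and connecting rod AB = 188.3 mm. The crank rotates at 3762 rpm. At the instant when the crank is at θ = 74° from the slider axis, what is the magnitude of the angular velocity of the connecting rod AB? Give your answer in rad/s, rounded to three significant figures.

23.3

ω = 394 rad/s (converted from 3762 rpm).
The rod makes angle φ with the slider axis where L sinφ = r sinθ; differentiating, L cosφ·φ̇ = r ω cosθ.
L cosφ = √(L² − r² sin²θ) = 0.18443 m.
|ω_rod| = r ω |cosθ| / √(L² − r² sin²θ) = 0.0395·394·0.27564/0.18443 = 23.257 rad/s.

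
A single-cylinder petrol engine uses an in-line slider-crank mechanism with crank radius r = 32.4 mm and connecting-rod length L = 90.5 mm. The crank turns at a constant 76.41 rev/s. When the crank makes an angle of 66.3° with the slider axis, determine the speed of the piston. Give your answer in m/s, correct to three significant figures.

ω = 2π·76.4 = 480.1 rad/s
For an in-line slider-crank, x = r cosθ + √(L² − r² sin²θ), so v = −rω sinθ·[1 + r cosθ/√(L² − r² sin²θ)].
With r = 0.0324 m, L = 0.0905 m, θ = 66.3°: √(L² − r² sin²θ) = 0.085499 m.
v = −0.0324·480.1·0.91566·[1 + 0.0324·0.40195/0.085499] = -16.413 m/s.
|v| = 16.413 m/s.

16.4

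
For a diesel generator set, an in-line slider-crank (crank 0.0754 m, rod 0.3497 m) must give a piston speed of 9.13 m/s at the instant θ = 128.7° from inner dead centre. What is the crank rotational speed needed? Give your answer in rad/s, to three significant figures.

180

For an in-line slider-crank, |v_piston| = rω|sinθ|·[1 + r cosθ/√(L² − r² sin²θ)].
With r = 0.0754 m, L = 0.3497 m, θ = 128.7°: the bracketed kinematic factor |dx/dθ| = 0.050797 m.
ω = v/|dx/dθ| = 9.13/0.050797 = 179.74 rad/s.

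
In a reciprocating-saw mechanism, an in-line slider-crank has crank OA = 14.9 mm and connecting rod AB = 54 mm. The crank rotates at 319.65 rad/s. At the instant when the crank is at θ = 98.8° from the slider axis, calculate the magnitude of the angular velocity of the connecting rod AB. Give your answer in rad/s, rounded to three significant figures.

ω = 319.6 rad/s
The rod makes angle φ with the slider axis where L sinφ = r sinθ; differentiating, L cosφ·φ̇ = r ω cosθ.
L cosφ = √(L² − r² sin²θ) = 0.051954 m.
|ω_rod| = r ω |cosθ| / √(L² − r² sin²θ) = 0.0149·319.6·0.15299/0.051954 = 14.025 rad/s.

14.0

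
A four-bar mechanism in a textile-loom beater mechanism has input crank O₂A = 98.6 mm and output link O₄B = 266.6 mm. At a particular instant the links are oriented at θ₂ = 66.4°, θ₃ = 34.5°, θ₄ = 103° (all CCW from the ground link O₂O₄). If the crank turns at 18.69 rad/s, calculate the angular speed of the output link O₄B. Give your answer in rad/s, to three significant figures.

ω₂ = 18.69 rad/s
Differentiating the loop-closure r₂e^{iθ₂}+r₃e^{iθ₃}=r₁+r₄e^{iθ₄} gives r₂ω₂e^{iθ₂}+r₃ω₃e^{iθ₃}=r₄ω₄e^{iθ₄}.
Eliminating the other unknown: ω₄ = r₂ω₂ sin(θ₂−θ₃) / [r₄ sin(θ₄−θ₃)].
Numerator sine = +0.52844; denominator sine = +0.93042.
Result = 0.0986·18.69·(+0.52844) / (0.2666·(+0.93042)) = +3.9259 rad/s; magnitude 3.9259 rad/s.

3.93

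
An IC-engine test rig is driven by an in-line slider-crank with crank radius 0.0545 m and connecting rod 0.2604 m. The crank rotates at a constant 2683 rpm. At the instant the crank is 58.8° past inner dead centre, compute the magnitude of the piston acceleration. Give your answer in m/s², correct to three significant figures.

1810

ω = 2π·2683/60 = 281 rad/s
x(θ) = r cosθ + √(L² − r² sin²θ); with ω constant, a = ω²·d²x/dθ².
d²x/dθ² = −r cosθ − r²(cos2θ)/√u − r⁴ sin²2θ/(4u^{3/2}),  u = L² − r² sin²θ = 0.065635 m².
Substituting r = 0.0545 m, L = 0.2604 m, θ = 58.8°: d²x/dθ² = -0.022964 m.
a = ω²·d²x/dθ² = (281)²·(-0.022964) = -1812.8 m/s²;  |a| = 1812.8 m/s².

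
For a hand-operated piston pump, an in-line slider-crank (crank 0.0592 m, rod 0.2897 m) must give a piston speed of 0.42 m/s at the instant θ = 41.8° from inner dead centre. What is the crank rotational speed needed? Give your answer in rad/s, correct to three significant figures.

For an in-line slider-crank, |v_piston| = rω|sinθ|·[1 + r cosθ/√(L² − r² sin²θ)].
With r = 0.0592 m, L = 0.2897 m, θ = 41.8°: the bracketed kinematic factor |dx/dθ| = 0.045526 m.
ω = v/|dx/dθ| = 0.42/0.045526 = 9.2254 rad/s.

9.23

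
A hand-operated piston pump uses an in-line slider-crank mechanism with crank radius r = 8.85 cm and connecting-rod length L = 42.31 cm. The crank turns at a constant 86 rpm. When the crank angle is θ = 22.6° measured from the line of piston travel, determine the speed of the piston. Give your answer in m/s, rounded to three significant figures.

ω = 2π·86/60 = 9.006 rad/s
For an in-line slider-crank, x = r cosθ + √(L² − r² sin²θ), so v = −rω sinθ·[1 + r cosθ/√(L² − r² sin²θ)].
With r = 0.0885 m, L = 0.4231 m, θ = 22.6°: √(L² − r² sin²θ) = 0.42173 m.
v = −0.0885·9.006·0.38430·[1 + 0.0885·0.92321/0.42173] = -0.36563 m/s.
|v| = 0.36563 m/s.

0.366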